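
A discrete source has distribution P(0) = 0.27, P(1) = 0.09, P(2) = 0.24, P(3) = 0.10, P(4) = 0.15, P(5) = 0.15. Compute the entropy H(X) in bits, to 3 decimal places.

H = −Σ pᵢ log₂ pᵢ.
−0.27·log₂(0.27) = 0.5100
−0.09·log₂(0.09) = 0.3127
−0.24·log₂(0.24) = 0.4941
−0.10·log₂(0.10) = 0.3322
−0.15·log₂(0.15) = 0.4105
−0.15·log₂(0.15) = 0.4105
Sum ≈ 2.4701 → 2.470 bits.

2.470 bits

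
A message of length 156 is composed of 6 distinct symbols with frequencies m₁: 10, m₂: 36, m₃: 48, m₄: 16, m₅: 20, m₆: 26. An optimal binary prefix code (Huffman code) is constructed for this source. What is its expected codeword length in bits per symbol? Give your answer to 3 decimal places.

Probabilities are the counts divided by 156.
Repeatedly combine the two least-probable nodes; the expected code length is the sum of the merged weights.
merge 5/78 + 4/39 → 1/6
merge 5/39 + 1/6 → 23/78
merge 1/6 + 3/13 → 31/78
merge 23/78 + 4/13 → 47/78
merge 31/78 + 47/78 → 1
L = 1/6 + 23/78 + 31/78 + 47/78 + 1 = 32/13 ≈ 2.462 bits/symbol.

2.462 bits/symbol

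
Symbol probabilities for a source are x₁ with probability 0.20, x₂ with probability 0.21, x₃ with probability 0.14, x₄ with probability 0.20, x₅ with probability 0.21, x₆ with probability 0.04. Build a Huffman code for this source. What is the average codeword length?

Repeatedly combine the two least-probable nodes; the expected code length is the sum of the merged weights.
merge 1/25 + 7/50 → 9/50
merge 9/50 + 1/5 → 19/50
merge 1/5 + 21/100 → 41/100
merge 21/100 + 19/50 → 59/100
merge 41/100 + 59/100 → 1
L = 9/50 + 19/50 + 41/100 + 59/100 + 1 = 64/25 = 2.56 bits/symbol.

2.56 bits/symbol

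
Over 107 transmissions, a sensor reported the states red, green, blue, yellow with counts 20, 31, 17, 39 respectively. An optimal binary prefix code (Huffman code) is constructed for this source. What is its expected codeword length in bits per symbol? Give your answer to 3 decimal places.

1.981 bits/symbol

Probabilities are the counts divided by 107.
Repeatedly combine the two least-probable nodes; the expected code length is the sum of the merged weights.
merge 17/107 + 20/107 → 37/107
merge 31/107 + 37/107 → 68/107
merge 39/107 + 68/107 → 1
L = 37/107 + 68/107 + 1 = 212/107 ≈ 1.981 bits/symbol.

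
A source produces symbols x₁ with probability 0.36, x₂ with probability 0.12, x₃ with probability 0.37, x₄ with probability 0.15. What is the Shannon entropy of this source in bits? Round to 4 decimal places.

1.8390 bits

H = −Σ pᵢ log₂ pᵢ.
−0.36·log₂(0.36) = 0.5306
−0.12·log₂(0.12) = 0.3671
−0.37·log₂(0.37) = 0.5307
−0.15·log₂(0.15) = 0.4105
Sum ≈ 1.8390 → 1.8390 bits.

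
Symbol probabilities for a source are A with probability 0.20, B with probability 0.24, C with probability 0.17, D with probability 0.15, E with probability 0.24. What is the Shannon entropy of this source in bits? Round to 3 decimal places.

H = −Σ pᵢ log₂ pᵢ.
−0.20·log₂(0.20) = 0.4644
−0.24·log₂(0.24) = 0.4941
−0.17·log₂(0.17) = 0.4346
−0.15·log₂(0.15) = 0.4105
−0.24·log₂(0.24) = 0.4941
Sum ≈ 2.2978 → 2.298 bits.

2.298 bits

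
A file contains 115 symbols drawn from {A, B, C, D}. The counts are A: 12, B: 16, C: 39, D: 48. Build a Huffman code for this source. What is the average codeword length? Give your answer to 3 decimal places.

Probabilities are the counts divided by 115.
Repeatedly combine the two least-probable nodes; the expected code length is the sum of the merged weights.
merge 12/115 + 16/115 → 28/115
merge 28/115 + 39/115 → 67/115
merge 48/115 + 67/115 → 1
L = 28/115 + 67/115 + 1 = 42/23 ≈ 1.826 bits/symbol.

1.826 bits/symbol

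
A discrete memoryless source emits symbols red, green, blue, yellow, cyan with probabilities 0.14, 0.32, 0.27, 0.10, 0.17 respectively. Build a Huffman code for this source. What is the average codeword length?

2.24 bits/symbol

Repeatedly combine the two least-probable nodes; the expected code length is the sum of the merged weights.
merge 1/10 + 7/50 → 6/25
merge 17/100 + 6/25 → 41/100
merge 27/100 + 8/25 → 59/100
merge 41/100 + 59/100 → 1
L = 6/25 + 41/100 + 59/100 + 1 = 56/25 = 2.24 bits/symbol.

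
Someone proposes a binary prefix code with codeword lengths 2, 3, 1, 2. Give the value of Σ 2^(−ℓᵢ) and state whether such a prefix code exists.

1.125; no

With common denominator 2^3 = 8: Σ 2^(−ℓᵢ) = 2/8 + 1/8 + 4/8 + 2/8 = 9/8 = 1.125.
Kraft's inequality requires Σ ≤ 1; here Σ = 1.125 > 1, so no such prefix code exists.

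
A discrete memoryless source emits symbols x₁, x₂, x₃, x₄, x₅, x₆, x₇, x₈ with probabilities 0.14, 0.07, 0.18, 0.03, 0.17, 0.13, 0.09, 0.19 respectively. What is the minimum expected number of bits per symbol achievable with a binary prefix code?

Repeatedly combine the two least-probable nodes; the expected code length is the sum of the merged weights.
merge 3/100 + 7/100 → 1/10
merge 9/100 + 1/10 → 19/100
merge 13/100 + 7/50 → 27/100
merge 17/100 + 9/50 → 7/20
merge 19/100 + 19/100 → 19/50
merge 27/100 + 7/20 → 31/50
merge 19/50 + 31/50 → 1
L = 1/10 + 19/100 + 27/100 + 7/20 + 19/50 + 31/50 + 1 = 291/100 = 2.91 bits/symbol.

2.91 bits/symbol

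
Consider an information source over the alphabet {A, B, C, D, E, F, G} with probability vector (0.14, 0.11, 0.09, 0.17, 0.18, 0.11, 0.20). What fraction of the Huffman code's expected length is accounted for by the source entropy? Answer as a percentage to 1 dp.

Entropy H = −Σ p log₂ p ≈ 2.7546 bits.
Huffman merges: 9/100+11/100→1/5; 11/100+7/50→1/4; 17/100+9/50→7/20; 1/5+1/5→2/5; 1/4+7/20→3/5; 2/5+3/5→1. L = 14/5 ≈ 2.8000.
Efficiency = H/L = 2.7546/2.8000 = 98.4%.

98.4%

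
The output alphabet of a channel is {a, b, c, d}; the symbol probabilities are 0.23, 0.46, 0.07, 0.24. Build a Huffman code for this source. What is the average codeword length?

Repeatedly combine the two least-probable nodes; the expected code length is the sum of the merged weights.
merge 7/100 + 23/100 → 3/10
merge 6/25 + 3/10 → 27/50
merge 23/50 + 27/50 → 1
L = 3/10 + 27/50 + 1 = 46/25 = 1.84 bits/symbol.

1.84 bits/symbol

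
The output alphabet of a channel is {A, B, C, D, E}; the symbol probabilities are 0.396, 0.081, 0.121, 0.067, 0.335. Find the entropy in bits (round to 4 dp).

1.9814 bits

H = −Σ pᵢ log₂ pᵢ.
−0.396·log₂(0.396) = 0.5292
−0.081·log₂(0.081) = 0.2937
−0.121·log₂(0.121) = 0.3687
−0.067·log₂(0.067) = 0.2613
−0.335·log₂(0.335) = 0.5286
Sum ≈ 1.9814 → 1.9814 bits.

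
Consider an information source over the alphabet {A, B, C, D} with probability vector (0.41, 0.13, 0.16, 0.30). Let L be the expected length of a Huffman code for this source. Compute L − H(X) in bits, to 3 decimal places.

Entropy H = −Σ p log₂ p ≈ 1.8541 bits.
Huffman merges: 13/100+4/25→29/100; 29/100+3/10→59/100; 41/100+59/100→1. L = 47/25 ≈ 1.8800.
L − H = 1.8800 − 1.8541 = 0.026 bits.

0.026 bits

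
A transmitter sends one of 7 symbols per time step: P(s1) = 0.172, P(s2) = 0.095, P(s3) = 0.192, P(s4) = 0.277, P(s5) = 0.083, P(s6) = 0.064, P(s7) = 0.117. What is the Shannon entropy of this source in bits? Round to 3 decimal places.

H = −Σ pᵢ log₂ pᵢ.
−0.172·log₂(0.172) = 0.4368
−0.095·log₂(0.095) = 0.3226
−0.192·log₂(0.192) = 0.4571
−0.277·log₂(0.277) = 0.5130
−0.083·log₂(0.083) = 0.2980
−0.064·log₂(0.064) = 0.2538
−0.117·log₂(0.117) = 0.3622
Sum ≈ 2.6436 → 2.644 bits.

2.644 bits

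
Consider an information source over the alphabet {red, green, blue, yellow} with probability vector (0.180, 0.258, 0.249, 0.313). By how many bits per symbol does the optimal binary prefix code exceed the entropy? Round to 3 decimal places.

Entropy H = −Σ p log₂ p ≈ 1.9735 bits.
Huffman merges: 9/50+249/1000→429/1000; 129/500+313/1000→571/1000; 429/1000+571/1000→1. L = 2 ≈ 2.0000.
L − H = 2.0000 − 1.9735 = 0.026 bits.

0.026 bits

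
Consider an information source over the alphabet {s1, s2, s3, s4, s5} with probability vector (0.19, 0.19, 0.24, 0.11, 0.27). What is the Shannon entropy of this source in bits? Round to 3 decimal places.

2.265 bits

H = −Σ pᵢ log₂ pᵢ.
−0.19·log₂(0.19) = 0.4552
−0.19·log₂(0.19) = 0.4552
−0.24·log₂(0.24) = 0.4941
−0.11·log₂(0.11) = 0.3503
−0.27·log₂(0.27) = 0.5100
Sum ≈ 2.2649 → 2.265 bits.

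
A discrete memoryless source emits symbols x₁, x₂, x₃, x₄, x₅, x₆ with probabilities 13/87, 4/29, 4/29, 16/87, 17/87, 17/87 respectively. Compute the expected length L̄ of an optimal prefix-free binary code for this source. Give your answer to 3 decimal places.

Repeatedly combine the two least-probable nodes; the expected code length is the sum of the merged weights.
merge 4/29 + 4/29 → 8/29
merge 13/87 + 16/87 → 1/3
merge 17/87 + 17/87 → 34/87
merge 8/29 + 1/3 → 53/87
merge 34/87 + 53/87 → 1
L = 8/29 + 1/3 + 34/87 + 53/87 + 1 = 227/87 ≈ 2.609 bits/symbol.

2.609 bits/symbol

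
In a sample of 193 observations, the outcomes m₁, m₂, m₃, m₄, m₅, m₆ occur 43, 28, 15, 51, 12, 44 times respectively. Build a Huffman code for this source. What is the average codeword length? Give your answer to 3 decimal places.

2.425 bits/symbol

Probabilities are the counts divided by 193.
Repeatedly combine the two least-probable nodes; the expected code length is the sum of the merged weights.
merge 12/193 + 15/193 → 27/193
merge 27/193 + 28/193 → 55/193
merge 43/193 + 44/193 → 87/193
merge 51/193 + 55/193 → 106/193
merge 87/193 + 106/193 → 1
L = 27/193 + 55/193 + 87/193 + 106/193 + 1 = 468/193 ≈ 2.425 bits/symbol.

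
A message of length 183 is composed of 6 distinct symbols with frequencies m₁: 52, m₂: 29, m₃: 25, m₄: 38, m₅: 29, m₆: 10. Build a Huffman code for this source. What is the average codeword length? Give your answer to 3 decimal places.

Probabilities are the counts divided by 183.
Repeatedly combine the two least-probable nodes; the expected code length is the sum of the merged weights.
merge 10/183 + 25/183 → 35/183
merge 29/183 + 29/183 → 58/183
merge 35/183 + 38/183 → 73/183
merge 52/183 + 58/183 → 110/183
merge 73/183 + 110/183 → 1
L = 35/183 + 58/183 + 73/183 + 110/183 + 1 = 153/61 ≈ 2.508 bits/symbol.

2.508 bits/symbol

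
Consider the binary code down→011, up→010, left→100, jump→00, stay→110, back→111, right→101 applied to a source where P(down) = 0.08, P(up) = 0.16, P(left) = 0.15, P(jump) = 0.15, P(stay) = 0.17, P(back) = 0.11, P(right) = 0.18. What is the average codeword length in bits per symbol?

2.85 bits/symbol

L̄ = Σ pᵢ·ℓᵢ = 0.08·3 + 0.16·3 + 0.15·3 + 0.15·2 + 0.17·3 + 0.11·3 + 0.18·3 = 2.85 bits/symbol.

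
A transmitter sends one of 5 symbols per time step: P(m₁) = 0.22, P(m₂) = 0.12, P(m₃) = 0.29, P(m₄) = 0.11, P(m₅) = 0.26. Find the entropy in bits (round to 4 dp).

2.2211 bits

H = −Σ pᵢ log₂ pᵢ.
−0.22·log₂(0.22) = 0.4806
−0.12·log₂(0.12) = 0.3671
−0.29·log₂(0.29) = 0.5179
−0.11·log₂(0.11) = 0.3503
−0.26·log₂(0.26) = 0.5053
Sum ≈ 2.2211 → 2.2211 bits.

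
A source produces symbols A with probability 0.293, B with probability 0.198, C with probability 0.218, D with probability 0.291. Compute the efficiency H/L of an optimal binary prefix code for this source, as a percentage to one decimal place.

98.9%

Entropy H = −Σ p log₂ p ≈ 1.9788 bits.
Huffman merges: 99/500+109/500→52/125; 291/1000+293/1000→73/125; 52/125+73/125→1. L = 2 ≈ 2.0000.
Efficiency = H/L = 1.9788/2.0000 = 98.9%.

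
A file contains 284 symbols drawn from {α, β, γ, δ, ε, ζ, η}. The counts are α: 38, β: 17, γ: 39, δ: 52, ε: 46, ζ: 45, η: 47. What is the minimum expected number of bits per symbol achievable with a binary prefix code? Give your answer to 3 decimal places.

2.817 bits/symbol

Probabilities are the counts divided by 284.
Repeatedly combine the two least-probable nodes; the expected code length is the sum of the merged weights.
merge 17/284 + 19/142 → 55/284
merge 39/284 + 45/284 → 21/71
merge 23/142 + 47/284 → 93/284
merge 13/71 + 55/284 → 107/284
merge 21/71 + 93/284 → 177/284
merge 107/284 + 177/284 → 1
L = 55/284 + 21/71 + 93/284 + 107/284 + 177/284 + 1 = 200/71 ≈ 2.817 bits/symbol.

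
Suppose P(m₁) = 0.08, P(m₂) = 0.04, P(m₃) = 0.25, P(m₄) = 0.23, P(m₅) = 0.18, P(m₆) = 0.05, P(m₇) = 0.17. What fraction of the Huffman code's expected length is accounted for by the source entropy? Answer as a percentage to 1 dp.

Entropy H = −Σ p log₂ p ≈ 2.5609 bits.
Huffman merges: 1/25+1/20→9/100; 2/25+9/100→17/100; 17/100+17/100→17/50; 9/50+23/100→41/100; 1/4+17/50→59/100; 41/100+59/100→1. L = 13/5 ≈ 2.6000.
Efficiency = H/L = 2.5609/2.6000 = 98.5%.

98.5%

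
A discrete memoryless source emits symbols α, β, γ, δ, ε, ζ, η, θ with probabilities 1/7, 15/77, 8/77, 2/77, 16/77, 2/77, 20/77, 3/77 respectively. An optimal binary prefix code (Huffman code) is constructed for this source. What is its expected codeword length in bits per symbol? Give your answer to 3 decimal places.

2.675 bits/symbol

Repeatedly combine the two least-probable nodes; the expected code length is the sum of the merged weights.
merge 2/77 + 2/77 → 4/77
merge 3/77 + 4/77 → 1/11
merge 1/11 + 8/77 → 15/77
merge 1/7 + 15/77 → 26/77
merge 15/77 + 16/77 → 31/77
merge 20/77 + 26/77 → 46/77
merge 31/77 + 46/77 → 1
L = 4/77 + 1/11 + 15/77 + 26/77 + 31/77 + 46/77 + 1 = 206/77 ≈ 2.675 bits/symbol.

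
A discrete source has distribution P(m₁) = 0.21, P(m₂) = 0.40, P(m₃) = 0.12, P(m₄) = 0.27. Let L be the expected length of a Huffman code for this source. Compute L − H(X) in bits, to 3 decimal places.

0.051 bits

Entropy H = −Σ p log₂ p ≈ 1.8787 bits.
Huffman merges: 3/25+21/100→33/100; 27/100+33/100→3/5; 2/5+3/5→1. L = 193/100 ≈ 1.9300.
L − H = 1.9300 − 1.8787 = 0.051 bits.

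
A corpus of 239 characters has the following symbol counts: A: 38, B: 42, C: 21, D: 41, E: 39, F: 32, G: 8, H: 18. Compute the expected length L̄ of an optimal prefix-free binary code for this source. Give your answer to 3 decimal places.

2.933 bits/symbol

Probabilities are the counts divided by 239.
Repeatedly combine the two least-probable nodes; the expected code length is the sum of the merged weights.
merge 8/239 + 18/239 → 26/239
merge 21/239 + 26/239 → 47/239
merge 32/239 + 38/239 → 70/239
merge 39/239 + 41/239 → 80/239
merge 42/239 + 47/239 → 89/239
merge 70/239 + 80/239 → 150/239
merge 89/239 + 150/239 → 1
L = 26/239 + 47/239 + 70/239 + 80/239 + 89/239 + 150/239 + 1 = 701/239 ≈ 2.933 bits/symbol.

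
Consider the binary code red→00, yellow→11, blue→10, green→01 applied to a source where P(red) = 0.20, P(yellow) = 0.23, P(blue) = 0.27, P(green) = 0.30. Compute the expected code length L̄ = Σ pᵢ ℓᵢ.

2 bits/symbol

L̄ = Σ pᵢ·ℓᵢ = 0.20·2 + 0.23·2 + 0.27·2 + 0.30·2 = 2 bits/symbol.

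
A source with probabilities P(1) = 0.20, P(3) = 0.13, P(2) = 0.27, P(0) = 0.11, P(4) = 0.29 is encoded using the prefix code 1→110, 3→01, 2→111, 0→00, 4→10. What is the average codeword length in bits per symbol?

L̄ = Σ pᵢ·ℓᵢ = 0.20·3 + 0.13·2 + 0.27·3 + 0.11·2 + 0.29·2 = 2.47 bits/symbol.

2.47 bits/symbol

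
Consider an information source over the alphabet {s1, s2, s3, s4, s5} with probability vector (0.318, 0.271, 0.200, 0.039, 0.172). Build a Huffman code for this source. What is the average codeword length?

2.211 bits/symbol

Repeatedly combine the two least-probable nodes; the expected code length is the sum of the merged weights.
merge 39/1000 + 43/250 → 211/1000
merge 1/5 + 211/1000 → 411/1000
merge 271/1000 + 159/500 → 589/1000
merge 411/1000 + 589/1000 → 1
L = 211/1000 + 411/1000 + 589/1000 + 1 = 2211/1000 = 2.211 bits/symbol.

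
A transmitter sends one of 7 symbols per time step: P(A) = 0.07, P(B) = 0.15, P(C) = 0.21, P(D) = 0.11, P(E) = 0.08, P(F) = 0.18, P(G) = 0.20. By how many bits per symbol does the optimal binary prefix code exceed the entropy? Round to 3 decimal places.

0.037 bits

Entropy H = −Σ p log₂ p ≈ 2.7034 bits.
Huffman merges: 7/100+2/25→3/20; 11/100+3/20→13/50; 3/20+9/50→33/100; 1/5+21/100→41/100; 13/50+33/100→59/100; 41/100+59/100→1. L = 137/50 ≈ 2.7400.
L − H = 2.7400 − 2.7034 = 0.037 bits.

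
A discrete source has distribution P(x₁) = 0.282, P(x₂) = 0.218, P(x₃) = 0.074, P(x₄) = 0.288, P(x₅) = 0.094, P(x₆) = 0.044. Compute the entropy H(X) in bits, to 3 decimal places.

H = −Σ pᵢ log₂ pᵢ.
−0.282·log₂(0.282) = 0.5150
−0.218·log₂(0.218) = 0.4791
−0.074·log₂(0.074) = 0.2780
−0.288·log₂(0.288) = 0.5172
−0.094·log₂(0.094) = 0.3207
−0.044·log₂(0.044) = 0.1983
Sum ≈ 2.3082 → 2.308 bits.

2.308 bits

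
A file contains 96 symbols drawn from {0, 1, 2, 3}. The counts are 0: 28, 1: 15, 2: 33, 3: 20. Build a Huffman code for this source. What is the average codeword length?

2 bits/symbol

Probabilities are the counts divided by 96.
Repeatedly combine the two least-probable nodes; the expected code length is the sum of the merged weights.
merge 5/32 + 5/24 → 35/96
merge 7/24 + 11/32 → 61/96
merge 35/96 + 61/96 → 1
L = 35/96 + 61/96 + 1 = 2 bits/symbol.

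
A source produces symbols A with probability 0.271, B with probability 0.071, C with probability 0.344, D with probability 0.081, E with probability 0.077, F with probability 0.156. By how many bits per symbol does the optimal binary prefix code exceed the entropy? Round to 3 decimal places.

Entropy H = −Σ p log₂ p ≈ 2.3077 bits.
Huffman merges: 71/1000+77/1000→37/250; 81/1000+37/250→229/1000; 39/250+229/1000→77/200; 271/1000+43/125→123/200; 77/200+123/200→1. L = 2377/1000 ≈ 2.3770.
L − H = 2.3770 − 2.3077 = 0.069 bits.

0.069 bits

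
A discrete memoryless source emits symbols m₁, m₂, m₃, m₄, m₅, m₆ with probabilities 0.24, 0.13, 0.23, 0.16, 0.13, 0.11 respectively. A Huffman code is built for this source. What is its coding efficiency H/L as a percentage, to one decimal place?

Entropy H = −Σ p log₂ p ≈ 2.5204 bits.
Huffman merges: 11/100+13/100→6/25; 13/100+4/25→29/100; 23/100+6/25→47/100; 6/25+29/100→53/100; 47/100+53/100→1. L = 253/100 ≈ 2.5300.
Efficiency = H/L = 2.5204/2.5300 = 99.6%.

99.6%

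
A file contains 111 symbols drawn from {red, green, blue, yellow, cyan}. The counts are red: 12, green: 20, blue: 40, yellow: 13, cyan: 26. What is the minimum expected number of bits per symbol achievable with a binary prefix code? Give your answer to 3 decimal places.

2.225 bits/symbol

Probabilities are the counts divided by 111.
Repeatedly combine the two least-probable nodes; the expected code length is the sum of the merged weights.
merge 4/37 + 13/111 → 25/111
merge 20/111 + 25/111 → 15/37
merge 26/111 + 40/111 → 22/37
merge 15/37 + 22/37 → 1
L = 25/111 + 15/37 + 22/37 + 1 = 247/111 ≈ 2.225 bits/symbol.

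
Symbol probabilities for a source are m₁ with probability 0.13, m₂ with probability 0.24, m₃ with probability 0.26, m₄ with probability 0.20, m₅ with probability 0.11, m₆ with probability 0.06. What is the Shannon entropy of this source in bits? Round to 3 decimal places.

H = −Σ pᵢ log₂ pᵢ.
−0.13·log₂(0.13) = 0.3826
−0.24·log₂(0.24) = 0.4941
−0.26·log₂(0.26) = 0.5053
−0.20·log₂(0.20) = 0.4644
−0.11·log₂(0.11) = 0.3503
−0.06·log₂(0.06) = 0.2435
Sum ≈ 2.4403 → 2.440 bits.

2.440 bits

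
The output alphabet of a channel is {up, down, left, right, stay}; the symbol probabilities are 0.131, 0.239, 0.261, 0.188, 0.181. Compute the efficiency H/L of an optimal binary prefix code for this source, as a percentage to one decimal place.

Entropy H = −Σ p log₂ p ≈ 2.2831 bits.
Huffman merges: 131/1000+181/1000→39/125; 47/250+239/1000→427/1000; 261/1000+39/125→573/1000; 427/1000+573/1000→1. L = 289/125 ≈ 2.3120.
Efficiency = H/L = 2.2831/2.3120 = 98.7%.

98.7%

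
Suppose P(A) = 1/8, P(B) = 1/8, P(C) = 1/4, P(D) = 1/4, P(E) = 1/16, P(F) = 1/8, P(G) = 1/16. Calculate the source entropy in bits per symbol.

2.625 bits

Each probability is a power of 1/2, so log₂(1/p) is an integer.
H = Σ p·log₂(1/p) = 1/8·3 + 1/8·3 + 1/4·2 + 1/4·2 + 1/16·4 + 1/8·3 + 1/16·4 = 2.625 bits.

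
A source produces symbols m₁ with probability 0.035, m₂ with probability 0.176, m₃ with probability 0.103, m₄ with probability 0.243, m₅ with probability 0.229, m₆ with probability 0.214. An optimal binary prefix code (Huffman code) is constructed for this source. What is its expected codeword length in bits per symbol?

Repeatedly combine the two least-probable nodes; the expected code length is the sum of the merged weights.
merge 7/200 + 103/1000 → 69/500
merge 69/500 + 22/125 → 157/500
merge 107/500 + 229/1000 → 443/1000
merge 243/1000 + 157/500 → 557/1000
merge 443/1000 + 557/1000 → 1
L = 69/500 + 157/500 + 443/1000 + 557/1000 + 1 = 613/250 = 2.452 bits/symbol.

2.452 bits/symbol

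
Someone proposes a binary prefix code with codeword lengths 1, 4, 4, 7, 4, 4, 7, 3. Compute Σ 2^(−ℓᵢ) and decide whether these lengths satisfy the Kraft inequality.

With common denominator 2^7 = 128: Σ 2^(−ℓᵢ) = 64/128 + 8/128 + 8/128 + 1/128 + 8/128 + 8/128 + 1/128 + 16/128 = 114/128 = 0.890625.
Kraft's inequality requires Σ ≤ 1; here Σ = 0.890625 ≤ 1, so such a prefix code exists.

0.890625; yes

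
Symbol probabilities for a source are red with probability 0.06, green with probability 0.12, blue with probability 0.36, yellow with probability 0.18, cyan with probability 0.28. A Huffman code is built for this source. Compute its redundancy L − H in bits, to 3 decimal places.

0.079 bits

Entropy H = −Σ p log₂ p ≈ 2.1007 bits.
Huffman merges: 3/50+3/25→9/50; 9/50+9/50→9/25; 7/25+9/25→16/25; 9/25+16/25→1. L = 109/50 ≈ 2.1800.
L − H = 2.1800 − 2.1007 = 0.079 bits.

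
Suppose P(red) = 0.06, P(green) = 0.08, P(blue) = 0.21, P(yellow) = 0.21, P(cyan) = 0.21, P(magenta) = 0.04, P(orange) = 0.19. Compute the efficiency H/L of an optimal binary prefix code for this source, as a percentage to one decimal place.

Entropy H = −Σ p log₂ p ≈ 2.5945 bits.
Huffman merges: 1/25+3/50→1/10; 2/25+1/10→9/50; 9/50+19/100→37/100; 21/100+21/100→21/50; 21/100+37/100→29/50; 21/50+29/50→1. L = 53/20 ≈ 2.6500.
Efficiency = H/L = 2.5945/2.6500 = 97.9%.

97.9%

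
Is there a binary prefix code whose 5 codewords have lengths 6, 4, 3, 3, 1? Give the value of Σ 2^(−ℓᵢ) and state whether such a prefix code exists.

0.828125; yes

With common denominator 2^6 = 64: Σ 2^(−ℓᵢ) = 1/64 + 4/64 + 8/64 + 8/64 + 32/64 = 53/64 = 0.828125.
Kraft's inequality requires Σ ≤ 1; here Σ = 0.828125 ≤ 1, so such a prefix code exists.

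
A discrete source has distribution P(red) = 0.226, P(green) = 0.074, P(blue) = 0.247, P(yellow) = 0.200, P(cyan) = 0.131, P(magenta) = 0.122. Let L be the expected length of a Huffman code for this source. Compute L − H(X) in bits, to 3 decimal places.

Entropy H = −Σ p log₂ p ≈ 2.4800 bits.
Huffman merges: 37/500+61/500→49/250; 131/1000+49/250→327/1000; 1/5+113/500→213/500; 247/1000+327/1000→287/500; 213/500+287/500→1. L = 2523/1000 ≈ 2.5230.
L − H = 2.5230 − 2.4800 = 0.043 bits.

0.043 bits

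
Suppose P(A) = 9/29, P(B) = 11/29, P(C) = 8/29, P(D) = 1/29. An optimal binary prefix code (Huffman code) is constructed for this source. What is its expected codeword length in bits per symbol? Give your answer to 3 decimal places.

Repeatedly combine the two least-probable nodes; the expected code length is the sum of the merged weights.
merge 1/29 + 8/29 → 9/29
merge 9/29 + 9/29 → 18/29
merge 11/29 + 18/29 → 1
L = 9/29 + 18/29 + 1 = 56/29 ≈ 1.931 bits/symbol.

1.931 bits/symbol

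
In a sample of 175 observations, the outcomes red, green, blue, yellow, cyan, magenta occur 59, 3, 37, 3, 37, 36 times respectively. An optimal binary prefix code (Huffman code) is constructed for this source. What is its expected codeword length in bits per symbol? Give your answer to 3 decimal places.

Probabilities are the counts divided by 175.
Repeatedly combine the two least-probable nodes; the expected code length is the sum of the merged weights.
merge 3/175 + 3/175 → 6/175
merge 6/175 + 36/175 → 6/25
merge 37/175 + 37/175 → 74/175
merge 6/25 + 59/175 → 101/175
merge 74/175 + 101/175 → 1
L = 6/175 + 6/25 + 74/175 + 101/175 + 1 = 398/175 ≈ 2.274 bits/symbol.

2.274 bits/symbol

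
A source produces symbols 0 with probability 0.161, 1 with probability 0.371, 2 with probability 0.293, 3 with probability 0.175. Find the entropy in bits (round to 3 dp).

1.914 bits

H = −Σ pᵢ log₂ pᵢ.
−0.161·log₂(0.161) = 0.4242
−0.371·log₂(0.371) = 0.5307
−0.293·log₂(0.293) = 0.5189
−0.175·log₂(0.175) = 0.4401
Sum ≈ 1.9139 → 1.914 bits.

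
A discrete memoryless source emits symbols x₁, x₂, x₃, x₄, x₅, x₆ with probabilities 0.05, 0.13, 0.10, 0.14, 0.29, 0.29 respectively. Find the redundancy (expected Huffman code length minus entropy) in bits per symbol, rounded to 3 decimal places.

0.056 bits

Entropy H = −Σ p log₂ p ≈ 2.3639 bits.
Huffman merges: 1/20+1/10→3/20; 13/100+7/50→27/100; 3/20+27/100→21/50; 29/100+29/100→29/50; 21/50+29/50→1. L = 121/50 ≈ 2.4200.
L − H = 2.4200 − 2.3639 = 0.056 bits.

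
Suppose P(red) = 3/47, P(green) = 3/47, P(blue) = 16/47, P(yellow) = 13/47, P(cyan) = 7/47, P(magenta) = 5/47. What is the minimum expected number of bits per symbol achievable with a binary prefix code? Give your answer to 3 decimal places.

2.362 bits/symbol

Repeatedly combine the two least-probable nodes; the expected code length is the sum of the merged weights.
merge 3/47 + 3/47 → 6/47
merge 5/47 + 6/47 → 11/47
merge 7/47 + 11/47 → 18/47
merge 13/47 + 16/47 → 29/47
merge 18/47 + 29/47 → 1
L = 6/47 + 11/47 + 18/47 + 29/47 + 1 = 111/47 ≈ 2.362 bits/symbol.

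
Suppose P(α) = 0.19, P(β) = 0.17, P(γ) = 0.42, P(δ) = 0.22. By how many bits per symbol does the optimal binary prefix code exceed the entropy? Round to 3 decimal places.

0.044 bits

Entropy H = −Σ p log₂ p ≈ 1.8960 bits.
Huffman merges: 17/100+19/100→9/25; 11/50+9/25→29/50; 21/50+29/50→1. L = 97/50 ≈ 1.9400.
L − H = 1.9400 − 1.8960 = 0.044 bits.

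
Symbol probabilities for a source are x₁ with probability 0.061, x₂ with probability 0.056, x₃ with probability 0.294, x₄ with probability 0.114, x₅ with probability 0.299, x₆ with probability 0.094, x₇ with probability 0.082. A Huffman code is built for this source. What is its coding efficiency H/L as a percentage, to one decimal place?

98.8%

Entropy H = −Σ p log₂ p ≈ 2.4927 bits.
Huffman merges: 7/125+61/1000→117/1000; 41/500+47/500→22/125; 57/500+117/1000→231/1000; 22/125+231/1000→407/1000; 147/500+299/1000→593/1000; 407/1000+593/1000→1. L = 631/250 ≈ 2.5240.
Efficiency = H/L = 2.4927/2.5240 = 98.8%.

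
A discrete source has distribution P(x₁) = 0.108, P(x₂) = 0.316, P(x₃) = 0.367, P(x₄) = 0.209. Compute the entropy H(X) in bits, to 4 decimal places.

H = −Σ pᵢ log₂ pᵢ.
−0.108·log₂(0.108) = 0.3468
−0.316·log₂(0.316) = 0.5252
−0.367·log₂(0.367) = 0.5307
−0.209·log₂(0.209) = 0.4720
Sum ≈ 1.8747 → 1.8747 bits.

1.8747 bits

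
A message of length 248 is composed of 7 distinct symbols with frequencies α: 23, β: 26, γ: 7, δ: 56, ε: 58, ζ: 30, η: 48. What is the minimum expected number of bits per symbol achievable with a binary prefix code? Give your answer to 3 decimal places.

Probabilities are the counts divided by 248.
Repeatedly combine the two least-probable nodes; the expected code length is the sum of the merged weights.
merge 7/248 + 23/248 → 15/124
merge 13/124 + 15/124 → 7/31
merge 15/124 + 6/31 → 39/124
merge 7/31 + 7/31 → 14/31
merge 29/124 + 39/124 → 17/31
merge 14/31 + 17/31 → 1
L = 15/124 + 7/31 + 39/124 + 14/31 + 17/31 + 1 = 165/62 ≈ 2.661 bits/symbol.

2.661 bits/symbol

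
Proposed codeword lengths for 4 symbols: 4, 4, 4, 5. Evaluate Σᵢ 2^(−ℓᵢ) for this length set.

With common denominator 2^5 = 32: Σ 2^(−ℓᵢ) = 2/32 + 2/32 + 2/32 + 1/32 = 7/32 = 0.21875.

0.21875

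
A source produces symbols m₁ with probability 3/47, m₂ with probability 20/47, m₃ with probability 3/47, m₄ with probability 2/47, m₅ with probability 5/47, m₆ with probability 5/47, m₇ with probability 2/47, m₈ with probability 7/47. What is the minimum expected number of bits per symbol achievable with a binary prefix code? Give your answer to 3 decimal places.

Repeatedly combine the two least-probable nodes; the expected code length is the sum of the merged weights.
merge 2/47 + 2/47 → 4/47
merge 3/47 + 3/47 → 6/47
merge 4/47 + 5/47 → 9/47
merge 5/47 + 6/47 → 11/47
merge 7/47 + 9/47 → 16/47
merge 11/47 + 16/47 → 27/47
merge 20/47 + 27/47 → 1
L = 4/47 + 6/47 + 9/47 + 11/47 + 16/47 + 27/47 + 1 = 120/47 ≈ 2.553 bits/symbol.

2.553 bits/symbol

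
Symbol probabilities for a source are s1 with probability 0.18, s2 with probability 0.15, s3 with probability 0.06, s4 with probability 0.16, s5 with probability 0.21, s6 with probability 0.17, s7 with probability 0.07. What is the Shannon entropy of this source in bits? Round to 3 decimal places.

2.698 bits

H = −Σ pᵢ log₂ pᵢ.
−0.18·log₂(0.18) = 0.4453
−0.15·log₂(0.15) = 0.4105
−0.06·log₂(0.06) = 0.2435
−0.16·log₂(0.16) = 0.4230
−0.21·log₂(0.21) = 0.4728
−0.17·log₂(0.17) = 0.4346
−0.07·log₂(0.07) = 0.2686
Sum ≈ 2.6984 → 2.698 bits.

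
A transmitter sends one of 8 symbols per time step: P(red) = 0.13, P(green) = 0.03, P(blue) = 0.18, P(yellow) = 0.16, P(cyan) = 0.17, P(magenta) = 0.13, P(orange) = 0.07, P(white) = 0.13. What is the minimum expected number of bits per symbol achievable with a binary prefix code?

Repeatedly combine the two least-probable nodes; the expected code length is the sum of the merged weights.
merge 3/100 + 7/100 → 1/10
merge 1/10 + 13/100 → 23/100
merge 13/100 + 13/100 → 13/50
merge 4/25 + 17/100 → 33/100
merge 9/50 + 23/100 → 41/100
merge 13/50 + 33/100 → 59/100
merge 41/100 + 59/100 → 1
L = 1/10 + 23/100 + 13/50 + 33/100 + 41/100 + 59/100 + 1 = 73/25 = 2.92 bits/symbol.

2.92 bits/symbol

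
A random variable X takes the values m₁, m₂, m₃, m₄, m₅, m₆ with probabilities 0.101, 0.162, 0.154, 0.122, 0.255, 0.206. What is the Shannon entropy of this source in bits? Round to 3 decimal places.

2.518 bits

H = −Σ pᵢ log₂ pᵢ.
−0.101·log₂(0.101) = 0.3341
−0.162·log₂(0.162) = 0.4254
−0.154·log₂(0.154) = 0.4156
−0.122·log₂(0.122) = 0.3703
−0.255·log₂(0.255) = 0.5027
−0.206·log₂(0.206) = 0.4695
Sum ≈ 2.5176 → 2.518 bits.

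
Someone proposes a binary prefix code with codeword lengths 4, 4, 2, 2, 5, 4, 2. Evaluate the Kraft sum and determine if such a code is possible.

0.96875; yes

With common denominator 2^5 = 32: Σ 2^(−ℓᵢ) = 2/32 + 2/32 + 8/32 + 8/32 + 1/32 + 2/32 + 8/32 = 31/32 = 0.96875.
Kraft's inequality requires Σ ≤ 1; here Σ = 0.96875 ≤ 1, so such a prefix code exists.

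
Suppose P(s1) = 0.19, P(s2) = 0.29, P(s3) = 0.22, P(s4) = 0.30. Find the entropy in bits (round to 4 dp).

1.9748 bits

H = −Σ pᵢ log₂ pᵢ.
−0.19·log₂(0.19) = 0.4552
−0.29·log₂(0.29) = 0.5179
−0.22·log₂(0.22) = 0.4806
−0.30·log₂(0.30) = 0.5211
Sum ≈ 1.9748 → 1.9748 bits.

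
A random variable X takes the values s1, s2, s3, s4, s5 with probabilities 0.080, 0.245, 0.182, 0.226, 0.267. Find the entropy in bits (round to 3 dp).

H = −Σ pᵢ log₂ pᵢ.
−0.080·log₂(0.080) = 0.2915
−0.245·log₂(0.245) = 0.4971
−0.182·log₂(0.182) = 0.4474
−0.226·log₂(0.226) = 0.4849
−0.267·log₂(0.267) = 0.5087
Sum ≈ 2.2296 → 2.230 bits.

2.230 bits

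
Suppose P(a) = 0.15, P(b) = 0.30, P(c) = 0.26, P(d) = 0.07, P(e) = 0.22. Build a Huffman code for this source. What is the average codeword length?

2.22 bits/symbol

Repeatedly combine the two least-probable nodes; the expected code length is the sum of the merged weights.
merge 7/100 + 3/20 → 11/50
merge 11/50 + 11/50 → 11/25
merge 13/50 + 3/10 → 14/25
merge 11/25 + 14/25 → 1
L = 11/50 + 11/25 + 14/25 + 1 = 111/50 = 2.22 bits/symbol.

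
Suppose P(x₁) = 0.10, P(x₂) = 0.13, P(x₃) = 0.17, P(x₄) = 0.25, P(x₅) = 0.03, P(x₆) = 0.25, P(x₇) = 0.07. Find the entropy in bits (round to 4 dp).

H = −Σ pᵢ log₂ pᵢ.
−0.10·log₂(0.10) = 0.3322
−0.13·log₂(0.13) = 0.3826
−0.17·log₂(0.17) = 0.4346
−0.25·log₂(0.25) = 0.5000
−0.03·log₂(0.03) = 0.1518
−0.25·log₂(0.25) = 0.5000
−0.07·log₂(0.07) = 0.2686
Sum ≈ 2.5697 → 2.5697 bits.

2.5697 bits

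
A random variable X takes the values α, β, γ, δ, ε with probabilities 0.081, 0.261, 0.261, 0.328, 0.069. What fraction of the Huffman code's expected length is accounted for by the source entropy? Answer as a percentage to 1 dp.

97.6%

Entropy H = −Σ p log₂ p ≈ 2.0989 bits.
Huffman merges: 69/1000+81/1000→3/20; 3/20+261/1000→411/1000; 261/1000+41/125→589/1000; 411/1000+589/1000→1. L = 43/20 ≈ 2.1500.
Efficiency = H/L = 2.0989/2.1500 = 97.6%.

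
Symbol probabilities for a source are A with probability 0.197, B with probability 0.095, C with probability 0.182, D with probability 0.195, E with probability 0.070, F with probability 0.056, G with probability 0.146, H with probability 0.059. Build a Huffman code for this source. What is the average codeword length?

Repeatedly combine the two least-probable nodes; the expected code length is the sum of the merged weights.
merge 7/125 + 59/1000 → 23/200
merge 7/100 + 19/200 → 33/200
merge 23/200 + 73/500 → 261/1000
merge 33/200 + 91/500 → 347/1000
merge 39/200 + 197/1000 → 49/125
merge 261/1000 + 347/1000 → 76/125
merge 49/125 + 76/125 → 1
L = 23/200 + 33/200 + 261/1000 + 347/1000 + 49/125 + 76/125 + 1 = 361/125 = 2.888 bits/symbol.

2.888 bits/symbol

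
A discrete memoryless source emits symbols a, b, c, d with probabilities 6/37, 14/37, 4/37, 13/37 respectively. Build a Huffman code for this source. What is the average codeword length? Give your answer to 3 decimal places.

Repeatedly combine the two least-probable nodes; the expected code length is the sum of the merged weights.
merge 4/37 + 6/37 → 10/37
merge 10/37 + 13/37 → 23/37
merge 14/37 + 23/37 → 1
L = 10/37 + 23/37 + 1 = 70/37 ≈ 1.892 bits/symbol.

1.892 bits/symbol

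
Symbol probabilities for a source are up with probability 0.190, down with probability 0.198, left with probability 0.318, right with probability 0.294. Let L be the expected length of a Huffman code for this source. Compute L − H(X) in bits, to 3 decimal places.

Entropy H = −Σ p log₂ p ≈ 1.9627 bits.
Huffman merges: 19/100+99/500→97/250; 147/500+159/500→153/250; 97/250+153/250→1. L = 2 ≈ 2.0000.
L − H = 2.0000 − 1.9627 = 0.037 bits.

0.037 bits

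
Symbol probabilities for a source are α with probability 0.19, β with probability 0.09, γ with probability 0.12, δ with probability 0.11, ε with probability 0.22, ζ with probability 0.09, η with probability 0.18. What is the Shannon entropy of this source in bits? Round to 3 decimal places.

H = −Σ pᵢ log₂ pᵢ.
−0.19·log₂(0.19) = 0.4552
−0.09·log₂(0.09) = 0.3127
−0.12·log₂(0.12) = 0.3671
−0.11·log₂(0.11) = 0.3503
−0.22·log₂(0.22) = 0.4806
−0.09·log₂(0.09) = 0.3127
−0.18·log₂(0.18) = 0.4453
Sum ≈ 2.7238 → 2.724 bits.

2.724 bits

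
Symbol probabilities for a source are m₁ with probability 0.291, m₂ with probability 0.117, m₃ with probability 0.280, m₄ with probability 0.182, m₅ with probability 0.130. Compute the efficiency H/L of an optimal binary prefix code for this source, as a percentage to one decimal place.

99.0%

Entropy H = −Σ p log₂ p ≈ 2.2246 bits.
Huffman merges: 117/1000+13/100→247/1000; 91/500+247/1000→429/1000; 7/25+291/1000→571/1000; 429/1000+571/1000→1. L = 2247/1000 ≈ 2.2470.
Efficiency = H/L = 2.2246/2.2470 = 99.0%.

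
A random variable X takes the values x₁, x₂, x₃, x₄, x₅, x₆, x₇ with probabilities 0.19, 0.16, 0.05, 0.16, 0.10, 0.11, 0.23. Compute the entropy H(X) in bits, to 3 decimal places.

2.688 bits

H = −Σ pᵢ log₂ pᵢ.
−0.19·log₂(0.19) = 0.4552
−0.16·log₂(0.16) = 0.4230
−0.05·log₂(0.05) = 0.2161
−0.16·log₂(0.16) = 0.4230
−0.10·log₂(0.10) = 0.3322
−0.11·log₂(0.11) = 0.3503
−0.23·log₂(0.23) = 0.4877
Sum ≈ 2.6875 → 2.688 bits.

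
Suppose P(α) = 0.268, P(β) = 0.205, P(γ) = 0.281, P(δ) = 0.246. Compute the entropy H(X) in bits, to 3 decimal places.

H = −Σ pᵢ log₂ pᵢ.
−0.268·log₂(0.268) = 0.5091
−0.205·log₂(0.205) = 0.4687
−0.281·log₂(0.281) = 0.5146
−0.246·log₂(0.246) = 0.4977
Sum ≈ 1.9901 → 1.990 bits.

1.990 bits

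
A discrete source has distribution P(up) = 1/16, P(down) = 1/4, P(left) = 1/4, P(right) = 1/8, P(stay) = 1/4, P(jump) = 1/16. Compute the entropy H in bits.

2.375 bits

Each probability is a power of 1/2, so log₂(1/p) is an integer.
H = Σ p·log₂(1/p) = 1/16·4 + 1/4·2 + 1/4·2 + 1/8·3 + 1/4·2 + 1/16·4 = 2.375 bits.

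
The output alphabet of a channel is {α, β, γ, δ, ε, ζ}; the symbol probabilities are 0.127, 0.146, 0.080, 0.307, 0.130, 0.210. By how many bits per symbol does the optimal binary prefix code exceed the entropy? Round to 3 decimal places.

0.030 bits

Entropy H = −Σ p log₂ p ≈ 2.4534 bits.
Huffman merges: 2/25+127/1000→207/1000; 13/100+73/500→69/250; 207/1000+21/100→417/1000; 69/250+307/1000→583/1000; 417/1000+583/1000→1. L = 2483/1000 ≈ 2.4830.
L − H = 2.4830 − 2.4534 = 0.030 bits.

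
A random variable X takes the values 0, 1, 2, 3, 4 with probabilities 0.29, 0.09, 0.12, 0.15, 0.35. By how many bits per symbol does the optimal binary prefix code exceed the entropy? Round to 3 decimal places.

Entropy H = −Σ p log₂ p ≈ 2.1383 bits.
Huffman merges: 9/100+3/25→21/100; 3/20+21/100→9/25; 29/100+7/20→16/25; 9/25+16/25→1. L = 221/100 ≈ 2.2100.
L − H = 2.2100 − 2.1383 = 0.072 bits.

0.072 bits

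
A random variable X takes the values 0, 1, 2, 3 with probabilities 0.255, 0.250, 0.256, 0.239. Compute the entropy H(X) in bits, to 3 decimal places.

1.999 bits

H = −Σ pᵢ log₂ pᵢ.
−0.255·log₂(0.255) = 0.5027
−0.250·log₂(0.250) = 0.5000
−0.256·log₂(0.256) = 0.5032
−0.239·log₂(0.239) = 0.4935
Sum ≈ 1.9995 → 1.999 bits.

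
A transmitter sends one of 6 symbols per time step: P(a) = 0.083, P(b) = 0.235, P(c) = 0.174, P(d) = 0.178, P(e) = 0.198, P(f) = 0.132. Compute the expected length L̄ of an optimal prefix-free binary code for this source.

2.567 bits/symbol

Repeatedly combine the two least-probable nodes; the expected code length is the sum of the merged weights.
merge 83/1000 + 33/250 → 43/200
merge 87/500 + 89/500 → 44/125
merge 99/500 + 43/200 → 413/1000
merge 47/200 + 44/125 → 587/1000
merge 413/1000 + 587/1000 → 1
L = 43/200 + 44/125 + 413/1000 + 587/1000 + 1 = 2567/1000 = 2.567 bits/symbol.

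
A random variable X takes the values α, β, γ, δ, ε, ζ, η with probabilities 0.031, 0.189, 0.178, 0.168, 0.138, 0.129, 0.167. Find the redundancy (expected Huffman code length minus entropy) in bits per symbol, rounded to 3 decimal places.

Entropy H = −Σ p log₂ p ≈ 2.6918 bits.
Huffman merges: 31/1000+129/1000→4/25; 69/500+4/25→149/500; 167/1000+21/125→67/200; 89/500+189/1000→367/1000; 149/500+67/200→633/1000; 367/1000+633/1000→1. L = 2793/1000 ≈ 2.7930.
L − H = 2.7930 − 2.6918 = 0.101 bits.

0.101 bits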